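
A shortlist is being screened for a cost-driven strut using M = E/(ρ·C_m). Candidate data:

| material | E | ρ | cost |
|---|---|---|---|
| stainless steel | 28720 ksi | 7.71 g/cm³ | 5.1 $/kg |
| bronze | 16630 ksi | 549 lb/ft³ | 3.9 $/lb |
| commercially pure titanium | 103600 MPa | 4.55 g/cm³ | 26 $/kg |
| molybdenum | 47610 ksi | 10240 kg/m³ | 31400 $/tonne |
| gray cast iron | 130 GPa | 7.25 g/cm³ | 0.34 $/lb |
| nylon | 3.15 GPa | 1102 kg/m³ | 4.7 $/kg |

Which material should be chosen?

gray cast iron

Normalizing units and computing the index:
  stainless steel: E = 198.0 GPa, ρ = 7710 kg/m³, cost = 5.100 $/kg
  bronze: E = 114.7 GPa, ρ = 8794 kg/m³, cost = 8.598 $/kg
  commercially pure titanium: E = 103.6 GPa, ρ = 4550 kg/m³, cost = 26.00 $/kg
  molybdenum: E = 328.3 GPa, ρ = 10240 kg/m³, cost = 31.40 $/kg
  gray cast iron: E = 130.0 GPa, ρ = 7250 kg/m³, cost = 0.7496 $/kg
  nylon: E = 3.150 GPa, ρ = 1102 kg/m³, cost = 4.700 $/kg
  gray cast iron: M = 23.9 MN·m per $
  stainless steel: M = 5.04 MN·m per $
  bronze: M = 1.52 MN·m per $
  molybdenum: M = 1.02 MN·m per $
  commercially pure titanium: M = 0.876 MN·m per $
  nylon: M = 0.608 MN·m per $
Gray cast iron has the largest M.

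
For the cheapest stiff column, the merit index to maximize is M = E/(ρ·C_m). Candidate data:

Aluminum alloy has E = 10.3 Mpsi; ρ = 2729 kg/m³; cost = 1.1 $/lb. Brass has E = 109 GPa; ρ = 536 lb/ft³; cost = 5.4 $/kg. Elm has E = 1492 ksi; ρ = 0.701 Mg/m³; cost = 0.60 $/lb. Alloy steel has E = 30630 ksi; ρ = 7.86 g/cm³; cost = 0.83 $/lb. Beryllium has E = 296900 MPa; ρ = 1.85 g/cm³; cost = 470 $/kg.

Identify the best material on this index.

Normalizing units and computing the index:
  aluminum alloy: E = 71.02 GPa, ρ = 2729 kg/m³, cost = 2.425 $/kg
  brass: E = 109.0 GPa, ρ = 8586 kg/m³, cost = 5.400 $/kg
  elm: E = 10.29 GPa, ρ = 701.0 kg/m³, cost = 1.323 $/kg
  alloy steel: E = 211.2 GPa, ρ = 7860 kg/m³, cost = 1.830 $/kg
  beryllium: E = 296.9 GPa, ρ = 1850 kg/m³, cost = 470.0 $/kg
  alloy steel: M = 14.7 MN·m per $
  elm: M = 11.1 MN·m per $
  aluminum alloy: M = 10.7 MN·m per $
  brass: M = 2.35 MN·m per $
  beryllium: M = 0.341 MN·m per $
The maximum is for alloy steel.

alloy steel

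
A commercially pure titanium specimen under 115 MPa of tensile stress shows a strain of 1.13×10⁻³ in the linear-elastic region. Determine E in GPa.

102 GPa

E = σ/ε = 115 MPa / 1.13×10⁻³ = 101800 MPa = 102 GPa.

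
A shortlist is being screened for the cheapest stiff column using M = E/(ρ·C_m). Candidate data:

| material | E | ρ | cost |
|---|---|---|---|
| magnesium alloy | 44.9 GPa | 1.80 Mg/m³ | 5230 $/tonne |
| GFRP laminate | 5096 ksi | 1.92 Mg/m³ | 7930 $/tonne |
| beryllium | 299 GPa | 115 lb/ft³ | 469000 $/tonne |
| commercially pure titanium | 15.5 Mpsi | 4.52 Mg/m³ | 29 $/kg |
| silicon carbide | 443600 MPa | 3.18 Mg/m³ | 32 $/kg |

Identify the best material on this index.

magnesium alloy

Convert each candidate to consistent units, then evaluate M:
  magnesium alloy: E = 44.90 GPa, ρ = 1800 kg/m³, cost = 5.230 $/kg
  GFRP laminate: E = 35.14 GPa, ρ = 1920 kg/m³, cost = 7.930 $/kg
  beryllium: E = 299.0 GPa, ρ = 1842 kg/m³, cost = 469.0 $/kg
  commercially pure titanium: E = 106.9 GPa, ρ = 4520 kg/m³, cost = 29.00 $/kg
  silicon carbide: E = 443.6 GPa, ρ = 3180 kg/m³, cost = 32.00 $/kg
  magnesium alloy: M = 4.77 MN·m per $
  silicon carbide: M = 4.36 MN·m per $
  GFRP laminate: M = 2.31 MN·m per $
  commercially pure titanium: M = 0.815 MN·m per $
  beryllium: M = 0.346 MN·m per $
The maximum is for magnesium alloy.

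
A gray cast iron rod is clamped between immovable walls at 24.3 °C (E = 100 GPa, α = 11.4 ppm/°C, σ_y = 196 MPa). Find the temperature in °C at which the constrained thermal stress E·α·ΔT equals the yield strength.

196 °C

E·α·ΔT = 196.0 MPa ⇒ ΔT = 196.0 / (100.0×10³ × 11.4×10⁻⁶) = 171.9 K.
T = 24.3 + 171.9 = 196.2 °C.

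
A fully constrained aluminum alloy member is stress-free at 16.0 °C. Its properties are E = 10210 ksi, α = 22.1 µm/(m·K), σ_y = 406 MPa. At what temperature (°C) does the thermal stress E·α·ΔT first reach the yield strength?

277 °C

E = 10210 ksi = 70.40 GPa.
E·α·ΔT = 406.0 MPa ⇒ ΔT = 406.0 / (70.40×10³ × 22.1×10⁻⁶) = 261.0 K.
T = 16.0 + 261.0 = 277.0 °C.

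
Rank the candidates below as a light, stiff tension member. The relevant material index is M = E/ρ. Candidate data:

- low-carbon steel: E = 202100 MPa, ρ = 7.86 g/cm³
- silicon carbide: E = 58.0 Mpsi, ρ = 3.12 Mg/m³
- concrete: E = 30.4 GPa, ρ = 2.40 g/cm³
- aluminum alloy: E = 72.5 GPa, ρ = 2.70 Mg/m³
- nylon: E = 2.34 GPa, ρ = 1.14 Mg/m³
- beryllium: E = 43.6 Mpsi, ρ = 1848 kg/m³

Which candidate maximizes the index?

After converting to SI:
  low-carbon steel: E = 202.1 GPa, ρ = 7860 kg/m³
  silicon carbide: E = 399.9 GPa, ρ = 3120 kg/m³
  concrete: E = 30.40 GPa, ρ = 2400 kg/m³
  aluminum alloy: E = 72.50 GPa, ρ = 2700 kg/m³
  nylon: E = 2.340 GPa, ρ = 1140 kg/m³
  beryllium: E = 300.6 GPa, ρ = 1848 kg/m³
  beryllium: M = 163 MN·m/kg
  silicon carbide: M = 128 MN·m/kg
  aluminum alloy: M = 26.9 MN·m/kg
  low-carbon steel: M = 25.7 MN·m/kg
  concrete: M = 12.7 MN·m/kg
  nylon: M = 2.05 MN·m/kg
Highest index: beryllium.

beryllium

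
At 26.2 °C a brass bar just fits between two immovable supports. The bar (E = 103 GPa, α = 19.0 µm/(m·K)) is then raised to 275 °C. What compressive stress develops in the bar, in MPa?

ΔT = 248.8 K. Constrained thermal stress σ = E·α·ΔT = 103.0×10³ MPa × 19.0×10⁻⁶ × 248.8 = 487 MPa (compressive).

487 MPa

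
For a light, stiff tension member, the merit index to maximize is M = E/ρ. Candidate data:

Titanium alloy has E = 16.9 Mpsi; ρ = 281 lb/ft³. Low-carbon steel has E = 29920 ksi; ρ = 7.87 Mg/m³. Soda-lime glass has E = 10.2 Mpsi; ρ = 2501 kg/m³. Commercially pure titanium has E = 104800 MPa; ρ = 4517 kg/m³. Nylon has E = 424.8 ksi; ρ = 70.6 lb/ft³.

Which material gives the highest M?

soda-lime glass

Convert each candidate to consistent units, then evaluate M:
  titanium alloy: E = 116.5 GPa, ρ = 4501 kg/m³
  low-carbon steel: E = 206.3 GPa, ρ = 7870 kg/m³
  soda-lime glass: E = 70.33 GPa, ρ = 2501 kg/m³
  commercially pure titanium: E = 104.8 GPa, ρ = 4517 kg/m³
  nylon: E = 2.929 GPa, ρ = 1131 kg/m³
  soda-lime glass: M = 28.1 MN·m/kg
  low-carbon steel: M = 26.2 MN·m/kg
  titanium alloy: M = 25.9 MN·m/kg
  commercially pure titanium: M = 23.2 MN·m/kg
  nylon: M = 2.59 MN·m/kg
Soda-lime glass has the largest M.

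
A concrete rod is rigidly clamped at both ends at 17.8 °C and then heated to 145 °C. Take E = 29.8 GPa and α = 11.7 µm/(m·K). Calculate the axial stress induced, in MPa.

ΔT = 127.2 K. Constrained thermal stress σ = E·α·ΔT = 29.80×10³ MPa × 11.7×10⁻⁶ × 127.2 = 44.3 MPa (compressive).

44.3 MPa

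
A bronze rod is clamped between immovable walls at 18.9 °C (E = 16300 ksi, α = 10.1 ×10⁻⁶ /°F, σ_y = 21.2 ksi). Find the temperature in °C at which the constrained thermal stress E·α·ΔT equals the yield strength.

E = 16300 ksi = 112.4 GPa.
α = 10.1×10⁻⁶/°F × 9/5 = 18.2×10⁻⁶/K.
σ_y = 21.2 ksi = 146.2 MPa.
E·α·ΔT = 146.2 MPa ⇒ ΔT = 146.2 / (112.4×10³ × 18.2×10⁻⁶) = 71.54 K.
T = 18.9 + 71.54 = 90.44 °C.

90.4 °C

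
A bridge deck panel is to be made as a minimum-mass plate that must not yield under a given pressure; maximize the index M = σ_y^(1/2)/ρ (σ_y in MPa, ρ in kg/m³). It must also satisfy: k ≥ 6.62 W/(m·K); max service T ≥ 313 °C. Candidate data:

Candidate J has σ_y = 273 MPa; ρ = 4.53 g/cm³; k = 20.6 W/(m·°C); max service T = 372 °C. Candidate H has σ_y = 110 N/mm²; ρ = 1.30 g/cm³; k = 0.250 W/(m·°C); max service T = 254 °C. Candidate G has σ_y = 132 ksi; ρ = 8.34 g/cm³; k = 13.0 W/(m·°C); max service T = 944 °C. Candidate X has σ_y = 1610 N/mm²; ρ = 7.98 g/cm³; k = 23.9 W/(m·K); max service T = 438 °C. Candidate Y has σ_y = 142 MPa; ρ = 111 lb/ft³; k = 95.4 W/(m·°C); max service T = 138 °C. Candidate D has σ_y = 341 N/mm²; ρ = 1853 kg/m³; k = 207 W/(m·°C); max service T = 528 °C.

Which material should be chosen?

candidate D

Screen on constraints: k ≥ 6.62 W/(m·K); max service T ≥ 313 °C. Survivors: candidate J, candidate G, candidate X, candidate D.
Convert each candidate to consistent units, then evaluate M:
  candidate J: σ_y = 273.0 MPa, ρ = 4530 kg/m³
  candidate G: σ_y = 910.1 MPa, ρ = 8340 kg/m³
  candidate X: σ_y = 1610 MPa, ρ = 7980 kg/m³
  candidate D: σ_y = 341.0 MPa, ρ = 1853 kg/m³
  candidate D: M = 9.97×10⁻³
  candidate X: M = 5.03×10⁻³
  candidate J: M = 3.65×10⁻³
  candidate G: M = 3.62×10⁻³
Candidate D has the largest M.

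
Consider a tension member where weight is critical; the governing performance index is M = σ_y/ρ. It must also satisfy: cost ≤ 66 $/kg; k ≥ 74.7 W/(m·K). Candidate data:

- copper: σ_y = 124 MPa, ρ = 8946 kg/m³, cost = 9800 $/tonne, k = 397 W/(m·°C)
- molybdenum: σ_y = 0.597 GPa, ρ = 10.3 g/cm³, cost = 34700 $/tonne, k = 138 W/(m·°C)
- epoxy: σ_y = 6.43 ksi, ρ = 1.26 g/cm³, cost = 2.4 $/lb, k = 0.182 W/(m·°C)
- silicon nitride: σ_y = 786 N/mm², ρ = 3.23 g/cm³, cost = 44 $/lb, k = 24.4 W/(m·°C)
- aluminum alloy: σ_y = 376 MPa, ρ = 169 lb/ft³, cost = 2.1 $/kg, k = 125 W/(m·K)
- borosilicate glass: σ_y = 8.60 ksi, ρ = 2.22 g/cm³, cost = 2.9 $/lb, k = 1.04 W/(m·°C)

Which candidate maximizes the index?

Screen on constraints: cost ≤ 66 $/kg; k ≥ 74.7 W/(m·K). Survivors: copper, molybdenum, aluminum alloy.
Putting every candidate on a common basis:
  copper: σ_y = 124.0 MPa, ρ = 8946 kg/m³
  molybdenum: σ_y = 597.0 MPa, ρ = 10300 kg/m³
  aluminum alloy: σ_y = 376.0 MPa, ρ = 2707 kg/m³
  aluminum alloy: M = 139 kN·m/kg
  molybdenum: M = 58.0 kN·m/kg
  copper: M = 13.9 kN·m/kg
The maximum is for aluminum alloy.

aluminum alloy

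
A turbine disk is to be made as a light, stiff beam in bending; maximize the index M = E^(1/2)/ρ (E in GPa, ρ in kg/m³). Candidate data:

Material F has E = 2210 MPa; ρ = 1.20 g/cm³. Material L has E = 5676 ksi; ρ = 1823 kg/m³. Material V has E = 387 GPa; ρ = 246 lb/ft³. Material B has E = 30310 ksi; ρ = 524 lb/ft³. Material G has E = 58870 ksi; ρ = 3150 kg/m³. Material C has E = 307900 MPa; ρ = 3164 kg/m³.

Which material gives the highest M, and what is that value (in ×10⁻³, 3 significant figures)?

material G, M = 6.40×10⁻³

Putting every candidate on a common basis:
  material F: E = 2.210 GPa, ρ = 1200 kg/m³
  material L: E = 39.13 GPa, ρ = 1823 kg/m³
  material V: E = 387.0 GPa, ρ = 3941 kg/m³
  material B: E = 209.0 GPa, ρ = 8394 kg/m³
  material G: E = 405.9 GPa, ρ = 3150 kg/m³
  material C: E = 307.9 GPa, ρ = 3164 kg/m³
  material G: M = 6.40×10⁻³
  material C: M = 5.55×10⁻³
  material V: M = 4.99×10⁻³
  material L: M = 3.43×10⁻³
  material B: M = 1.72×10⁻³
  material F: M = 1.24×10⁻³
Material G has the largest M.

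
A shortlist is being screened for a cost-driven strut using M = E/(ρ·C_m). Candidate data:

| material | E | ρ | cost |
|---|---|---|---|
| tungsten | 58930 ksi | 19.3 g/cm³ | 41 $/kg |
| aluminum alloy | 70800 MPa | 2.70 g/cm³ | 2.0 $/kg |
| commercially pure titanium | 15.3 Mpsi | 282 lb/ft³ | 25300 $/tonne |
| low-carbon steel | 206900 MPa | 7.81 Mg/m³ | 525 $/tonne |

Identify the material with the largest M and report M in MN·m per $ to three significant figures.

low-carbon steel, M = 50.5 MN·m per $

Convert each candidate to consistent units, then evaluate M:
  tungsten: E = 406.3 GPa, ρ = 19300 kg/m³, cost = 41.00 $/kg
  aluminum alloy: E = 70.80 GPa, ρ = 2700 kg/m³, cost = 2.000 $/kg
  commercially pure titanium: E = 105.5 GPa, ρ = 4517 kg/m³, cost = 25.30 $/kg
  low-carbon steel: E = 206.9 GPa, ρ = 7810 kg/m³, cost = 0.5250 $/kg
  low-carbon steel: M = 50.5 MN·m per $
  aluminum alloy: M = 13.1 MN·m per $
  commercially pure titanium: M = 0.923 MN·m per $
  tungsten: M = 0.513 MN·m per $
The maximum is for low-carbon steel.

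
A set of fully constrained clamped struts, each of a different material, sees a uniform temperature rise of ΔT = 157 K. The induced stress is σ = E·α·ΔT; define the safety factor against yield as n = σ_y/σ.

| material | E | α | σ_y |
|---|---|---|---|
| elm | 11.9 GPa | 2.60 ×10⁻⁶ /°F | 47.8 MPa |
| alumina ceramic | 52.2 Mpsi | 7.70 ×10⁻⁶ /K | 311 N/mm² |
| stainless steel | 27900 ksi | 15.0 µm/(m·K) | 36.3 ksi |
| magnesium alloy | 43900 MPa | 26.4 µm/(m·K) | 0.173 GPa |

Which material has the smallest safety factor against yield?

stainless steel

Converting E to GPa, α to ×10⁻⁶/K, σ_y to MPa, then σ and n for each:
  elm: E = 11.90, α = 4.68, σ_y = 47.80 → σ = 8.74 MPa, n = 5.47
  alumina ceramic: E = 359.9, α = 7.70, σ_y = 311.0 → σ = 435 MPa, n = 0.715
  stainless steel: E = 192.4, α = 15.0, σ_y = 250.3 → σ = 453 MPa, n = 0.552
  magnesium alloy: E = 43.90, α = 26.4, σ_y = 173.0 → σ = 182 MPa, n = 0.951
Stainless steel has the lowest safety factor, n = 0.552.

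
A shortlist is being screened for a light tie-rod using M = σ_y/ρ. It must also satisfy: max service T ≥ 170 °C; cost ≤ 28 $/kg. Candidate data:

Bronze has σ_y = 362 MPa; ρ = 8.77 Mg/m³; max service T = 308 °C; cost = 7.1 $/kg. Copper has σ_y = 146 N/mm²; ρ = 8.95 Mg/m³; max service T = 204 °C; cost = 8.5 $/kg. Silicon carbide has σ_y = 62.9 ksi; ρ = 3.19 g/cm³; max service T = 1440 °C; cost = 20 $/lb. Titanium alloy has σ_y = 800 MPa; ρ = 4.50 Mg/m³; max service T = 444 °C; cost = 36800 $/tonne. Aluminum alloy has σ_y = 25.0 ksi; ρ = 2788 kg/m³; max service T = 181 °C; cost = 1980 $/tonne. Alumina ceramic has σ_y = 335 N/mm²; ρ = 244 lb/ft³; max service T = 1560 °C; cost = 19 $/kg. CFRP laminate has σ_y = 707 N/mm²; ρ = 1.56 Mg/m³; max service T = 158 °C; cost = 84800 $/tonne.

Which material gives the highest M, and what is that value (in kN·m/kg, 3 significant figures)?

alumina ceramic, M = 85.7 kN·m/kg

Screen on constraints: max service T ≥ 170 °C; cost ≤ 28 $/kg. Survivors: bronze, copper, aluminum alloy, alumina ceramic.
After converting to SI:
  bronze: σ_y = 362.0 MPa, ρ = 8770 kg/m³
  copper: σ_y = 146.0 MPa, ρ = 8950 kg/m³
  aluminum alloy: σ_y = 172.4 MPa, ρ = 2788 kg/m³
  alumina ceramic: σ_y = 335.0 MPa, ρ = 3909 kg/m³
  alumina ceramic: M = 85.7 kN·m/kg
  aluminum alloy: M = 61.8 kN·m/kg
  bronze: M = 41.3 kN·m/kg
  copper: M = 16.3 kN·m/kg
The maximum is for alumina ceramic.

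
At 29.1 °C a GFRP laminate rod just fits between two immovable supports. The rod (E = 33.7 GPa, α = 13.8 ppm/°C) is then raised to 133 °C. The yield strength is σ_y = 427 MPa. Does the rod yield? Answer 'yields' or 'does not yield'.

does not yield

ΔT = 103.9 K. Constrained thermal stress σ = E·α·ΔT = 33.70×10³ MPa × 13.8×10⁻⁶ × 103.9 = 48.3 MPa (compressive).
Compare to σ_y = 427 MPa: σ < σ_y, so it does not yield.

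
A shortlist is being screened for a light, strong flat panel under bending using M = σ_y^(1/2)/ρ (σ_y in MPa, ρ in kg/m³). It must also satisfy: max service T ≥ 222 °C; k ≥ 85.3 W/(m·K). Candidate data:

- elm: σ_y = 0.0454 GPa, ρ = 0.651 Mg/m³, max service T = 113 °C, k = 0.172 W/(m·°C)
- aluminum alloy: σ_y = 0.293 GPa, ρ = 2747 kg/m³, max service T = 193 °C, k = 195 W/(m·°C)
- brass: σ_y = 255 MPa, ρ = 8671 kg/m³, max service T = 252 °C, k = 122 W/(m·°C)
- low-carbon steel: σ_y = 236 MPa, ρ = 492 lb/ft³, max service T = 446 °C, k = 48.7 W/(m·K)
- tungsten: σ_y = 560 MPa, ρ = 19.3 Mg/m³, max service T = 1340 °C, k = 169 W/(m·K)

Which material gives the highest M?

brass

Screen on constraints: max service T ≥ 222 °C; k ≥ 85.3 W/(m·K). Survivors: brass, tungsten.
Normalizing units and computing the index:
  brass: σ_y = 255.0 MPa, ρ = 8671 kg/m³
  tungsten: σ_y = 560.0 MPa, ρ = 19300 kg/m³
  brass: M = 1.84×10⁻³
  tungsten: M = 1.23×10⁻³
The maximum is for brass.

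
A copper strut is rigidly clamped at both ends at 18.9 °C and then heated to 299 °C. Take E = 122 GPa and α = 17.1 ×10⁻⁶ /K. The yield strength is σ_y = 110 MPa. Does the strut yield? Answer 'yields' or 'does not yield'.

ΔT = 280.1 K. Constrained thermal stress σ = E·α·ΔT = 122.0×10³ MPa × 17.1×10⁻⁶ × 280.1 = 584 MPa (compressive).
Compare to σ_y = 110 MPa: σ ≥ σ_y, so it yields.

yields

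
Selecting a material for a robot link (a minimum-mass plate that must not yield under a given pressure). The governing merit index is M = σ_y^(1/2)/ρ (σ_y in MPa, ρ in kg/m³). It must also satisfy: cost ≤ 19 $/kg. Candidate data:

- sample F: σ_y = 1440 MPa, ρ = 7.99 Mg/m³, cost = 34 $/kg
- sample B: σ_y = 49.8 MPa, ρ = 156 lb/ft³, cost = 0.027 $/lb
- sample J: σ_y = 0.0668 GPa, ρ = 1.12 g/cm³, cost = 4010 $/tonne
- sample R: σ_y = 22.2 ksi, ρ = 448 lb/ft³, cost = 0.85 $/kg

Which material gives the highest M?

Screen on constraints: cost ≤ 19 $/kg. Survivors: sample B, sample J, sample R.
In SI units:
  sample B: σ_y = 49.80 MPa, ρ = 2499 kg/m³
  sample J: σ_y = 66.80 MPa, ρ = 1120 kg/m³
  sample R: σ_y = 153.1 MPa, ρ = 7176 kg/m³
  sample J: M = 7.30×10⁻³
  sample B: M = 2.82×10⁻³
  sample R: M = 1.72×10⁻³
Highest index: sample J.

sample J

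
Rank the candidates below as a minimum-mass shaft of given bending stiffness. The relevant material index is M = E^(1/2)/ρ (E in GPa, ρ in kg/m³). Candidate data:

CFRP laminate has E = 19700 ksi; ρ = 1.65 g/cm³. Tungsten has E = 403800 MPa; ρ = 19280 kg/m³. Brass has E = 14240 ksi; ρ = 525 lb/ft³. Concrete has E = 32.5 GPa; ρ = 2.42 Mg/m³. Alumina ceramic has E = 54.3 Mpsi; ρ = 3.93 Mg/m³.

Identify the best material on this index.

CFRP laminate

Normalizing units and computing the index:
  CFRP laminate: E = 135.8 GPa, ρ = 1650 kg/m³
  tungsten: E = 403.8 GPa, ρ = 19280 kg/m³
  brass: E = 98.18 GPa, ρ = 8410 kg/m³
  concrete: E = 32.50 GPa, ρ = 2420 kg/m³
  alumina ceramic: E = 374.4 GPa, ρ = 3930 kg/m³
  CFRP laminate: M = 7.06×10⁻³
  alumina ceramic: M = 4.92×10⁻³
  concrete: M = 2.36×10⁻³
  brass: M = 1.18×10⁻³
  tungsten: M = 1.04×10⁻³
CFRP laminate ranks first.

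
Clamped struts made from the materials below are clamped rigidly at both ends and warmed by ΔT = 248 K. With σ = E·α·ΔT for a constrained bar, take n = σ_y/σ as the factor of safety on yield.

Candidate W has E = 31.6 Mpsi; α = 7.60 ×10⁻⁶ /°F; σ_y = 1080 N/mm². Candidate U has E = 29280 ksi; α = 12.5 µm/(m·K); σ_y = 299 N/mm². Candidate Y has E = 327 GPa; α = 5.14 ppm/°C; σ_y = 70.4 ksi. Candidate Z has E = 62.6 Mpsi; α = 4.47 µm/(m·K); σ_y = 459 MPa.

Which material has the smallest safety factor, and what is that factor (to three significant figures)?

candidate U, n = 0.478

In consistent units (E in GPa, α in ×10⁻⁶/K, σ_y in MPa):
  candidate W: E = 217.9, α = 13.7, σ_y = 1080 → σ = 739 MPa, n = 1.46
  candidate U: E = 201.9, α = 12.5, σ_y = 299.0 → σ = 626 MPa, n = 0.478
  candidate Y: E = 327.0, α = 5.14, σ_y = 485.4 → σ = 417 MPa, n = 1.16
  candidate Z: E = 431.6, α = 4.47, σ_y = 459.0 → σ = 478 MPa, n = 0.959
Candidate U has the lowest safety factor, n = 0.478.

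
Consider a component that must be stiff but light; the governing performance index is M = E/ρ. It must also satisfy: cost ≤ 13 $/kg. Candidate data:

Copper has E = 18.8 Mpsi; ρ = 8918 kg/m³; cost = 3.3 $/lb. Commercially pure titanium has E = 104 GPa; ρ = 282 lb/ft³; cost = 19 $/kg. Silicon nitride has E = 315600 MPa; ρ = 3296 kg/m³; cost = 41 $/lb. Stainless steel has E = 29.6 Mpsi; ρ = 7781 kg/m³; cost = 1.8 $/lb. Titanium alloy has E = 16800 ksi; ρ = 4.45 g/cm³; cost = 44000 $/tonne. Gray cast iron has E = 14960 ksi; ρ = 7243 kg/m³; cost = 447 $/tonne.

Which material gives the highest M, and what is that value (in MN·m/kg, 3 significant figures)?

stainless steel, M = 26.2 MN·m/kg

Screen on constraints: cost ≤ 13 $/kg. Survivors: copper, stainless steel, gray cast iron.
Convert each candidate to consistent units, then evaluate M:
  copper: E = 129.6 GPa, ρ = 8918 kg/m³
  stainless steel: E = 204.1 GPa, ρ = 7781 kg/m³
  gray cast iron: E = 103.1 GPa, ρ = 7243 kg/m³
  stainless steel: M = 26.2 MN·m/kg
  copper: M = 14.5 MN·m/kg
  gray cast iron: M = 14.2 MN·m/kg
Stainless steel ranks first.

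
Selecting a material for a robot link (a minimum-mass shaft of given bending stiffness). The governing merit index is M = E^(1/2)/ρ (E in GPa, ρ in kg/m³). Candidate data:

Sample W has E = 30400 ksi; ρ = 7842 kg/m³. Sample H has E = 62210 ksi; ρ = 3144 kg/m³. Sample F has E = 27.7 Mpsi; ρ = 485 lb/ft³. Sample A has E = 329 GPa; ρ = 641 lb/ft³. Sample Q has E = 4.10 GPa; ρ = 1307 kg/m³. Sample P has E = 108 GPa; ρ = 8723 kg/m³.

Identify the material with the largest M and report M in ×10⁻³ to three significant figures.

sample H, M = 6.59×10⁻³

After converting to SI:
  sample W: E = 209.6 GPa, ρ = 7842 kg/m³
  sample H: E = 428.9 GPa, ρ = 3144 kg/m³
  sample F: E = 191.0 GPa, ρ = 7769 kg/m³
  sample A: E = 329.0 GPa, ρ = 10270 kg/m³
  sample Q: E = 4.100 GPa, ρ = 1307 kg/m³
  sample P: E = 108.0 GPa, ρ = 8723 kg/m³
  sample H: M = 6.59×10⁻³
  sample W: M = 1.85×10⁻³
  sample F: M = 1.78×10⁻³
  sample A: M = 1.77×10⁻³
  sample Q: M = 1.55×10⁻³
  sample P: M = 1.19×10⁻³
Sample H has the largest M.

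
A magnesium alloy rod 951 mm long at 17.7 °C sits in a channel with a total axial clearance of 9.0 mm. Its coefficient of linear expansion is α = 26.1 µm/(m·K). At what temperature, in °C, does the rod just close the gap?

α·L₀·ΔT = 9.0 mm ⇒ ΔT = 9.0 / (26.1×10⁻⁶ × 951.0) = 362.6 K.
T = 17.7 + 362.6 = 380.3 °C.

380 °C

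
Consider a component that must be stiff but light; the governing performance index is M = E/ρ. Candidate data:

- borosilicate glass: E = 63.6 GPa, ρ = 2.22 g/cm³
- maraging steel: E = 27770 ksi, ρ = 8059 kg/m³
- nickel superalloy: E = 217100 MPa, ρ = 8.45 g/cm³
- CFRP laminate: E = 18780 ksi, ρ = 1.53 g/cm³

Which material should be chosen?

After converting to SI:
  borosilicate glass: E = 63.60 GPa, ρ = 2220 kg/m³
  maraging steel: E = 191.5 GPa, ρ = 8059 kg/m³
  nickel superalloy: E = 217.1 GPa, ρ = 8450 kg/m³
  CFRP laminate: E = 129.5 GPa, ρ = 1530 kg/m³
  CFRP laminate: M = 84.6 MN·m/kg
  borosilicate glass: M = 28.6 MN·m/kg
  nickel superalloy: M = 25.7 MN·m/kg
  maraging steel: M = 23.8 MN·m/kg
The maximum is for CFRP laminate.

CFRP laminate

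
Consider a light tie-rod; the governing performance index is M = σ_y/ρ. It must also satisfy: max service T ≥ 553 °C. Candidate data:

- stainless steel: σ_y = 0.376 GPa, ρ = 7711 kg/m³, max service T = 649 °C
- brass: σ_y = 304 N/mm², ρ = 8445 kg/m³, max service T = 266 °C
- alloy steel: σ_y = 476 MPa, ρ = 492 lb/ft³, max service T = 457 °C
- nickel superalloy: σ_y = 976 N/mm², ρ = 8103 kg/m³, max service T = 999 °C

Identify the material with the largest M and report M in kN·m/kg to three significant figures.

Screen on constraints: max service T ≥ 553 °C. Survivors: stainless steel, nickel superalloy.
After converting to SI:
  stainless steel: σ_y = 376.0 MPa, ρ = 7711 kg/m³
  nickel superalloy: σ_y = 976.0 MPa, ρ = 8103 kg/m³
  nickel superalloy: M = 120 kN·m/kg
  stainless steel: M = 48.8 kN·m/kg
The maximum is for nickel superalloy.

nickel superalloy, M = 120 kN·m/kg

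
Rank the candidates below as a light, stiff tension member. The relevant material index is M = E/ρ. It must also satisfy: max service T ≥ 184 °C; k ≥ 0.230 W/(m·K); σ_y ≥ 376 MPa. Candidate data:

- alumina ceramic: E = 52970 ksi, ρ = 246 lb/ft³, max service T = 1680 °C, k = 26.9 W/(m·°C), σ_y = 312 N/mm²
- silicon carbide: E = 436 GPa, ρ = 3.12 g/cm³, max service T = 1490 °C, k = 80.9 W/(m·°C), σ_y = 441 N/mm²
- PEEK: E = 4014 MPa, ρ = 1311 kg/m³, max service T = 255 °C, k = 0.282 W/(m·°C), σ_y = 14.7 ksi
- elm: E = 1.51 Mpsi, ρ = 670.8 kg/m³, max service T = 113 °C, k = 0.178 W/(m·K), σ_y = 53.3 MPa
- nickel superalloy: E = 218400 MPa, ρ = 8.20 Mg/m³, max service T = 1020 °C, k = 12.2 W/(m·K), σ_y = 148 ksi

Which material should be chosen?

silicon carbide

Screen on constraints: max service T ≥ 184 °C; k ≥ 0.230 W/(m·K); σ_y ≥ 376 MPa. Survivors: silicon carbide, nickel superalloy.
Normalizing units and computing the index:
  silicon carbide: E = 436.0 GPa, ρ = 3120 kg/m³
  nickel superalloy: E = 218.4 GPa, ρ = 8200 kg/m³
  silicon carbide: M = 140 MN·m/kg
  nickel superalloy: M = 26.6 MN·m/kg
Highest index: silicon carbide.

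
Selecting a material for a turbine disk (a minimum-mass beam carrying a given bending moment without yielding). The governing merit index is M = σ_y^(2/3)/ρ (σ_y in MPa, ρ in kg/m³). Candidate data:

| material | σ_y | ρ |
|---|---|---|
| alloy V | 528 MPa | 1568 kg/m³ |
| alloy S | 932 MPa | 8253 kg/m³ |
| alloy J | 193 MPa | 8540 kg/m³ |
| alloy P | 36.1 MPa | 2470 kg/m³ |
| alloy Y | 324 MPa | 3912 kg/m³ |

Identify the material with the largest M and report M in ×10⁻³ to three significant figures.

alloy V, M = 41.7×10⁻³

Computing M directly (units already consistent):
  alloy V: M = 41.7×10⁻³
  alloy Y: M = 12.1×10⁻³
  alloy S: M = 11.6×10⁻³
  alloy P: M = 4.42×10⁻³
  alloy J: M = 3.91×10⁻³
Alloy V ranks first.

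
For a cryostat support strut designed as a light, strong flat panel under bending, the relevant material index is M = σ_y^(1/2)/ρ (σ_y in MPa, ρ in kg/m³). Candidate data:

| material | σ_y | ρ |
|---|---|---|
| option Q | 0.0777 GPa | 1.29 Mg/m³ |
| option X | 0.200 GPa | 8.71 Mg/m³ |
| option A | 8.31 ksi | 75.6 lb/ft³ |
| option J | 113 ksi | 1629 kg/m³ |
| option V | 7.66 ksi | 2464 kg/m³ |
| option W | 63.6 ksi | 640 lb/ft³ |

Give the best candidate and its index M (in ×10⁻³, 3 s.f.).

Putting every candidate on a common basis:
  option Q: σ_y = 77.70 MPa, ρ = 1290 kg/m³
  option X: σ_y = 200.0 MPa, ρ = 8710 kg/m³
  option A: σ_y = 57.30 MPa, ρ = 1211 kg/m³
  option J: σ_y = 779.1 MPa, ρ = 1629 kg/m³
  option V: σ_y = 52.81 MPa, ρ = 2464 kg/m³
  option W: σ_y = 438.5 MPa, ρ = 10250 kg/m³
  option J: M = 17.1×10⁻³
  option Q: M = 6.83×10⁻³
  option A: M = 6.25×10⁻³
  option V: M = 2.95×10⁻³
  option W: M = 2.04×10⁻³
  option X: M = 1.62×10⁻³
The maximum is for option J.

option J, M = 17.1×10⁻³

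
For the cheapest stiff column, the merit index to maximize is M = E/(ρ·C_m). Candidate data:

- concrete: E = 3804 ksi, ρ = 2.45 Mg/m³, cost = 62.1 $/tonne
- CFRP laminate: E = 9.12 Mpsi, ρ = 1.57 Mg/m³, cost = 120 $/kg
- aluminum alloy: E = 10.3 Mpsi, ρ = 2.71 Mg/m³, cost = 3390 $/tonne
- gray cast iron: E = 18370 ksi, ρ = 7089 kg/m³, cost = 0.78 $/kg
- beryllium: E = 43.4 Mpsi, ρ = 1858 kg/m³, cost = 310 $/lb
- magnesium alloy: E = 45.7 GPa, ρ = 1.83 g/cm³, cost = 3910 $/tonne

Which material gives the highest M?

concrete

Normalizing units and computing the index:
  concrete: E = 26.23 GPa, ρ = 2450 kg/m³, cost = 0.06210 $/kg
  CFRP laminate: E = 62.88 GPa, ρ = 1570 kg/m³, cost = 120.0 $/kg
  aluminum alloy: E = 71.02 GPa, ρ = 2710 kg/m³, cost = 3.390 $/kg
  gray cast iron: E = 126.7 GPa, ρ = 7089 kg/m³, cost = 0.7800 $/kg
  beryllium: E = 299.2 GPa, ρ = 1858 kg/m³, cost = 683.4 $/kg
  magnesium alloy: E = 45.70 GPa, ρ = 1830 kg/m³, cost = 3.910 $/kg
  concrete: M = 172 MN·m per $
  gray cast iron: M = 22.9 MN·m per $
  aluminum alloy: M = 7.73 MN·m per $
  magnesium alloy: M = 6.39 MN·m per $
  CFRP laminate: M = 0.334 MN·m per $
  beryllium: M = 0.236 MN·m per $
Concrete ranks first.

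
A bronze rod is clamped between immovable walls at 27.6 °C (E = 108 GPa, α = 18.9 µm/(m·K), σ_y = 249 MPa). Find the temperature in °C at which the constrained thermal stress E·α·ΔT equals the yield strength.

150 °C

E·α·ΔT = 249.0 MPa ⇒ ΔT = 249.0 / (108.0×10³ × 18.9×10⁻⁶) = 122.0 K.
T = 27.6 + 122.0 = 149.6 °C.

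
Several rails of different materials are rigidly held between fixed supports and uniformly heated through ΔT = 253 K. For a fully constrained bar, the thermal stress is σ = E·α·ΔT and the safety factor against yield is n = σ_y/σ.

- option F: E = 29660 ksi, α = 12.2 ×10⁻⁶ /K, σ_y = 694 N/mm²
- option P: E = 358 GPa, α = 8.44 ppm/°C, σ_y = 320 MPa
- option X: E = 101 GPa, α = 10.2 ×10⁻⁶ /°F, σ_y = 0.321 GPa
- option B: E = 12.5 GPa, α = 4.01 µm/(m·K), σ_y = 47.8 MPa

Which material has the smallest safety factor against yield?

option P

Per material, after unit conversion:
  option F: E = 204.5, α = 12.2, σ_y = 694.0 → σ = 631 MPa, n = 1.10
  option P: E = 358.0, α = 8.44, σ_y = 320.0 → σ = 764 MPa, n = 0.419
  option X: E = 101.0, α = 18.4, σ_y = 321.0 → σ = 469 MPa, n = 0.684
  option B: E = 12.50, α = 4.01, σ_y = 47.80 → σ = 12.7 MPa, n = 3.77
The minimum is option P at n = 0.419.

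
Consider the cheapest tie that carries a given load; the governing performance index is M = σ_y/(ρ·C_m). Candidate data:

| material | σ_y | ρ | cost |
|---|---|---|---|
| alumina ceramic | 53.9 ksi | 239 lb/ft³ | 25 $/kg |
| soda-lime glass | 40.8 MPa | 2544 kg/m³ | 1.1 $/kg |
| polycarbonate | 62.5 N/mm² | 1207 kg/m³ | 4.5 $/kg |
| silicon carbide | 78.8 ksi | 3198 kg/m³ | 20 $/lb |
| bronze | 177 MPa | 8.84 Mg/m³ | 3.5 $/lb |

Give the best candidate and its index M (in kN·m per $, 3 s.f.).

Convert each candidate to consistent units, then evaluate M:
  alumina ceramic: σ_y = 371.6 MPa, ρ = 3828 kg/m³, cost = 25.00 $/kg
  soda-lime glass: σ_y = 40.80 MPa, ρ = 2544 kg/m³, cost = 1.100 $/kg
  polycarbonate: σ_y = 62.50 MPa, ρ = 1207 kg/m³, cost = 4.500 $/kg
  silicon carbide: σ_y = 543.3 MPa, ρ = 3198 kg/m³, cost = 44.09 $/kg
  bronze: σ_y = 177.0 MPa, ρ = 8840 kg/m³, cost = 7.716 $/kg
  soda-lime glass: M = 14.6 kN·m per $
  polycarbonate: M = 11.5 kN·m per $
  alumina ceramic: M = 3.88 kN·m per $
  silicon carbide: M = 3.85 kN·m per $
  bronze: M = 2.59 kN·m per $
Soda-lime glass has the largest M.

soda-lime glass, M = 14.6 kN·m per $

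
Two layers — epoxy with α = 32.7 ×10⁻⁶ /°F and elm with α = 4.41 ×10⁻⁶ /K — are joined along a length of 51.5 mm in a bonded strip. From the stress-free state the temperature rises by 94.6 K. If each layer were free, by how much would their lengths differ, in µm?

265 µm

epoxy: α = 32.7×10⁻⁶/°F × 9/5 = 58.9×10⁻⁶/K.
Δα = |58.9 − 4.41|×10⁻⁶/K = 54.5×10⁻⁶/K.
ΔL_mismatch = Δα·L·ΔT = 54.5×10⁻⁶ × 51.5 mm × 94.6 K = 265 µm.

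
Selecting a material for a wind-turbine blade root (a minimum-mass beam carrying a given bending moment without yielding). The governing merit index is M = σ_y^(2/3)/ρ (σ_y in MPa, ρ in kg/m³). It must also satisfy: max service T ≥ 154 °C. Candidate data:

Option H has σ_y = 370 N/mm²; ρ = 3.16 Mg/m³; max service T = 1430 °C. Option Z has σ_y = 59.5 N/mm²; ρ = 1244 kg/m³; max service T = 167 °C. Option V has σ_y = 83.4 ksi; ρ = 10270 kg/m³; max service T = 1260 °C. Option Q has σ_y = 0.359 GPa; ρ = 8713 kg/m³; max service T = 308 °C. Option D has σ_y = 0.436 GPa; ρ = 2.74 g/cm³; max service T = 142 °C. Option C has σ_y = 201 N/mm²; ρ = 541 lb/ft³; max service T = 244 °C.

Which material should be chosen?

option H

Screen on constraints: max service T ≥ 154 °C. Survivors: option H, option Z, option V, option Q, option C.
Normalizing units and computing the index:
  option H: σ_y = 370.0 MPa, ρ = 3160 kg/m³
  option Z: σ_y = 59.50 MPa, ρ = 1244 kg/m³
  option V: σ_y = 575.0 MPa, ρ = 10270 kg/m³
  option Q: σ_y = 359.0 MPa, ρ = 8713 kg/m³
  option C: σ_y = 201.0 MPa, ρ = 8666 kg/m³
  option H: M = 16.3×10⁻³
  option Z: M = 12.3×10⁻³
  option V: M = 6.73×10⁻³
  option Q: M = 5.80×10⁻³
  option C: M = 3.96×10⁻³
Highest index: option H.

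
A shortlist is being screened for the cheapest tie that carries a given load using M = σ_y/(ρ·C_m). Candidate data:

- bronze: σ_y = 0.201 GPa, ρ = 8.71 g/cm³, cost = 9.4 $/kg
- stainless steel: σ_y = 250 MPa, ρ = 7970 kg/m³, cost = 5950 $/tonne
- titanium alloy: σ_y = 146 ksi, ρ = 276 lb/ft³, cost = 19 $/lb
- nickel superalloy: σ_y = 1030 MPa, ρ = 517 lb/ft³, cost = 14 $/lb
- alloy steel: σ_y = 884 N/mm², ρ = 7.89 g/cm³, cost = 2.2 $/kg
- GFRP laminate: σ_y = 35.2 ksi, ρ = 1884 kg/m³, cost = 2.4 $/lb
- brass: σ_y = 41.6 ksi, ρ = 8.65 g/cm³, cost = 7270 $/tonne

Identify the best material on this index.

In SI units:
  bronze: σ_y = 201.0 MPa, ρ = 8710 kg/m³, cost = 9.400 $/kg
  stainless steel: σ_y = 250.0 MPa, ρ = 7970 kg/m³, cost = 5.950 $/kg
  titanium alloy: σ_y = 1007 MPa, ρ = 4421 kg/m³, cost = 41.89 $/kg
  nickel superalloy: σ_y = 1030 MPa, ρ = 8282 kg/m³, cost = 30.86 $/kg
  alloy steel: σ_y = 884.0 MPa, ρ = 7890 kg/m³, cost = 2.200 $/kg
  GFRP laminate: σ_y = 242.7 MPa, ρ = 1884 kg/m³, cost = 5.291 $/kg
  brass: σ_y = 286.8 MPa, ρ = 8650 kg/m³, cost = 7.270 $/kg
  alloy steel: M = 50.9 kN·m per $
  GFRP laminate: M = 24.3 kN·m per $
  titanium alloy: M = 5.44 kN·m per $
  stainless steel: M = 5.27 kN·m per $
  brass: M = 4.56 kN·m per $
  nickel superalloy: M = 4.03 kN·m per $
  bronze: M = 2.45 kN·m per $
Alloy steel ranks first.

alloy steel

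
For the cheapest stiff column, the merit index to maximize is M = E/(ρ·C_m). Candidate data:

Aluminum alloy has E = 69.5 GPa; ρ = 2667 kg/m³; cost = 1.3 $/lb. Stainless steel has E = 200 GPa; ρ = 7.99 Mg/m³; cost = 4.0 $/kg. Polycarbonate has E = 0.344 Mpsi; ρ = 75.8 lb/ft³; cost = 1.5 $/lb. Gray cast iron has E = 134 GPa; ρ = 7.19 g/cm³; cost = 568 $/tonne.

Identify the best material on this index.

gray cast iron

Convert each candidate to consistent units, then evaluate M:
  aluminum alloy: E = 69.50 GPa, ρ = 2667 kg/m³, cost = 2.866 $/kg
  stainless steel: E = 200.0 GPa, ρ = 7990 kg/m³, cost = 4.000 $/kg
  polycarbonate: E = 2.372 GPa, ρ = 1214 kg/m³, cost = 3.307 $/kg
  gray cast iron: E = 134.0 GPa, ρ = 7190 kg/m³, cost = 0.5680 $/kg
  gray cast iron: M = 32.8 MN·m per $
  aluminum alloy: M = 9.09 MN·m per $
  stainless steel: M = 6.26 MN·m per $
  polycarbonate: M = 0.591 MN·m per $
Gray cast iron has the largest M.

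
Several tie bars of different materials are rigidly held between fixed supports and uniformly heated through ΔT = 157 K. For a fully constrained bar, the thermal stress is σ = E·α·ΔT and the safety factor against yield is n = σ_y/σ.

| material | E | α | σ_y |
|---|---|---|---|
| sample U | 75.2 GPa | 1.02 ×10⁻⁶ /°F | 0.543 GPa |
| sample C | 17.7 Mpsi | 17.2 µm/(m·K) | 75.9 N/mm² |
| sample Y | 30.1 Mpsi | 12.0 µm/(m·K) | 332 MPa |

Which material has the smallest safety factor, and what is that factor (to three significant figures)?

Converting E to GPa, α to ×10⁻⁶/K, σ_y to MPa, then σ and n for each:
  sample U: E = 75.20, α = 1.84, σ_y = 543.0 → σ = 21.7 MPa, n = 25.1
  sample C: E = 122.0, α = 17.2, σ_y = 75.90 → σ = 330 MPa, n = 0.230
  sample Y: E = 207.5, α = 12.0, σ_y = 332.0 → σ = 391 MPa, n = 0.849
The minimum is sample C at n = 0.230.

sample C, n = 0.230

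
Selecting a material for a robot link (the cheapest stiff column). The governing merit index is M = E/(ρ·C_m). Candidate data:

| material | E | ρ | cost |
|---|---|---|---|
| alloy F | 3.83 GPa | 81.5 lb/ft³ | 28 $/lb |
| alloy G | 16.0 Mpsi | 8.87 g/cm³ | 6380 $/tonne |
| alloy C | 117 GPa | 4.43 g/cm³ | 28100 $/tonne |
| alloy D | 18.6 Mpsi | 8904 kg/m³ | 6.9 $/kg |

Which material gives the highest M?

After converting to SI:
  alloy F: E = 3.830 GPa, ρ = 1306 kg/m³, cost = 61.73 $/kg
  alloy G: E = 110.3 GPa, ρ = 8870 kg/m³, cost = 6.380 $/kg
  alloy C: E = 117.0 GPa, ρ = 4430 kg/m³, cost = 28.10 $/kg
  alloy D: E = 128.2 GPa, ρ = 8904 kg/m³, cost = 6.900 $/kg
  alloy D: M = 2.09 MN·m per $
  alloy G: M = 1.95 MN·m per $
  alloy C: M = 0.940 MN·m per $
  alloy F: M = 0.0475 MN·m per $
Highest index: alloy D.

alloy D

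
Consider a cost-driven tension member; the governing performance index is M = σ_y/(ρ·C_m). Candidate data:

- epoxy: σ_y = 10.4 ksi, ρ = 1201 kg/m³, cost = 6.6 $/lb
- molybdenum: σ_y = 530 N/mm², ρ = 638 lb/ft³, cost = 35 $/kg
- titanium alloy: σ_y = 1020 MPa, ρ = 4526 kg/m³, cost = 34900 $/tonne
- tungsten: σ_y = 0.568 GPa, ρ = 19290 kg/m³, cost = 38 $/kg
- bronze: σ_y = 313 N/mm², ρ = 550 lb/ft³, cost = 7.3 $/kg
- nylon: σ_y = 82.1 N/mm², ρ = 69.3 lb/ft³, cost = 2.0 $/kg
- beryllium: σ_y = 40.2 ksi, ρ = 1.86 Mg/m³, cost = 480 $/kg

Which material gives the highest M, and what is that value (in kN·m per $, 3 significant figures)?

After converting to SI:
  epoxy: σ_y = 71.71 MPa, ρ = 1201 kg/m³, cost = 14.55 $/kg
  molybdenum: σ_y = 530.0 MPa, ρ = 10220 kg/m³, cost = 35.00 $/kg
  titanium alloy: σ_y = 1020 MPa, ρ = 4526 kg/m³, cost = 34.90 $/kg
  tungsten: σ_y = 568.0 MPa, ρ = 19290 kg/m³, cost = 38.00 $/kg
  bronze: σ_y = 313.0 MPa, ρ = 8810 kg/m³, cost = 7.300 $/kg
  nylon: σ_y = 82.10 MPa, ρ = 1110 kg/m³, cost = 2.000 $/kg
  beryllium: σ_y = 277.2 MPa, ρ = 1860 kg/m³, cost = 480.0 $/kg
  nylon: M = 37.0 kN·m per $
  titanium alloy: M = 6.46 kN·m per $
  bronze: M = 4.87 kN·m per $
  epoxy: M = 4.10 kN·m per $
  molybdenum: M = 1.48 kN·m per $
  tungsten: M = 0.775 kN·m per $
  beryllium: M = 0.310 kN·m per $
Nylon has the largest M.

nylon, M = 37.0 kN·m per $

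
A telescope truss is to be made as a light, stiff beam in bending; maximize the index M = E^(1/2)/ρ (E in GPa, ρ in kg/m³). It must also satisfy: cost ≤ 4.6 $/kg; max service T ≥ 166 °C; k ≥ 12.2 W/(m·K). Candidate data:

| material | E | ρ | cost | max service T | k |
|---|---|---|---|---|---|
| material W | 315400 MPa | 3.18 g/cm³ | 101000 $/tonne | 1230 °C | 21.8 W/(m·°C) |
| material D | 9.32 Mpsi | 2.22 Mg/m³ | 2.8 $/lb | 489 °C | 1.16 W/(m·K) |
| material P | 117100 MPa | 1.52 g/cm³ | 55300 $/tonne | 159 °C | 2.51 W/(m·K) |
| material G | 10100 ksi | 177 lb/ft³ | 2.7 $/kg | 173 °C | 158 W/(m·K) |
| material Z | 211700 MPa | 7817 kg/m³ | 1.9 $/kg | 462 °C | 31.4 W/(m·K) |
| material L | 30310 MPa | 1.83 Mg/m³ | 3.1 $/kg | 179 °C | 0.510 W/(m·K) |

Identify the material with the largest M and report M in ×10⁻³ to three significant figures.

Screen on constraints: cost ≤ 4.6 $/kg; max service T ≥ 166 °C; k ≥ 12.2 W/(m·K). Survivors: material G, material Z.
In SI units:
  material G: E = 69.64 GPa, ρ = 2835 kg/m³
  material Z: E = 211.7 GPa, ρ = 7817 kg/m³
  material G: M = 2.94×10⁻³
  material Z: M = 1.86×10⁻³
Material G has the largest M.

material G, M = 2.94×10⁻³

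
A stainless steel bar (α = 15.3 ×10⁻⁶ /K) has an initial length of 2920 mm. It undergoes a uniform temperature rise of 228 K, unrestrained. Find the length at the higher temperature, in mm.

2930.2 mm

ΔL = α·L₀·ΔT = 15.3×10⁻⁶ × 2920 mm × 228.0 K = 10.2 mm.
L = L₀ + ΔL = 2920 + 10.2 = 2930.2 mm.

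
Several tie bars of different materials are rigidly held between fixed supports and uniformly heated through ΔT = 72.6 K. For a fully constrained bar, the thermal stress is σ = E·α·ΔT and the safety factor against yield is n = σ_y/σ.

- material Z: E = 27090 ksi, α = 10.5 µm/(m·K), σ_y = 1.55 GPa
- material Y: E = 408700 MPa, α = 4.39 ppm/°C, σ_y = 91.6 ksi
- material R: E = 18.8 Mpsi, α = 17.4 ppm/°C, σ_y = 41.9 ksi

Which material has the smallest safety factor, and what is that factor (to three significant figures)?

material R, n = 1.76

Converting E to GPa, α to ×10⁻⁶/K, σ_y to MPa, then σ and n for each:
  material Z: E = 186.8, α = 10.5, σ_y = 1550 → σ = 142 MPa, n = 10.9
  material Y: E = 408.7, α = 4.39, σ_y = 631.6 → σ = 130 MPa, n = 4.85
  material R: E = 129.6, α = 17.4, σ_y = 288.9 → σ = 164 MPa, n = 1.76
Material R has the lowest safety factor, n = 1.76.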